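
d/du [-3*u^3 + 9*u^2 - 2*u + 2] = -9*u^2 + 18*u - 2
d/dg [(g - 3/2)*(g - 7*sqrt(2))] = 2*g - 7*sqrt(2) - 3/2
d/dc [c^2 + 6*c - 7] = 2*c + 6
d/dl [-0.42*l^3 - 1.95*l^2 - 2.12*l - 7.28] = -1.26*l^2 - 3.9*l - 2.12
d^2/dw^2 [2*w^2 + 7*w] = 4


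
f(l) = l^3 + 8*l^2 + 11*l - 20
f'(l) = 3*l^2 + 16*l + 11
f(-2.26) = -15.54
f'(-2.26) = -9.84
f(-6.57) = -30.54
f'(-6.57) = 35.37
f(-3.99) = -0.05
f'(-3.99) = -5.08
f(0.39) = -14.43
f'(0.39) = 17.70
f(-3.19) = -6.14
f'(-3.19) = -9.51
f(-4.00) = 0.00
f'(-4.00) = -5.00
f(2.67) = 85.44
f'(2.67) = 75.11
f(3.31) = 140.32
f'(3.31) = 96.83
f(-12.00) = -728.00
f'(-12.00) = 251.00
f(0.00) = -20.00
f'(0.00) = 11.00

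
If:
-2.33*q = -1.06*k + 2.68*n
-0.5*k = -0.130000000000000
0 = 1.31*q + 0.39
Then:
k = 0.26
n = 0.36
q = -0.30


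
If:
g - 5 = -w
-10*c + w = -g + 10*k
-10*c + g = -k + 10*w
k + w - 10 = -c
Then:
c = -9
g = -9/2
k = 19/2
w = 19/2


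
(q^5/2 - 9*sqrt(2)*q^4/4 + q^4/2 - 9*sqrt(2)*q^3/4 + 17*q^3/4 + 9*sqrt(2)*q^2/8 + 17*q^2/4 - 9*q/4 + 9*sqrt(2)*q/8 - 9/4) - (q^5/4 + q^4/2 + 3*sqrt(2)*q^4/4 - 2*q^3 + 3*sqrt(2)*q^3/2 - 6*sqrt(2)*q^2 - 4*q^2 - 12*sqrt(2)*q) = q^5/4 - 3*sqrt(2)*q^4 - 15*sqrt(2)*q^3/4 + 25*q^3/4 + 33*q^2/4 + 57*sqrt(2)*q^2/8 - 9*q/4 + 105*sqrt(2)*q/8 - 9/4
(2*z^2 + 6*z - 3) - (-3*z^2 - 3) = 5*z^2 + 6*z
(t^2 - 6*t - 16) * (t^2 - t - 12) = t^4 - 7*t^3 - 22*t^2 + 88*t + 192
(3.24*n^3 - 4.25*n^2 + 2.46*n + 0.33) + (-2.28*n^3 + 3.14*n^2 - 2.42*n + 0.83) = 0.96*n^3 - 1.11*n^2 + 0.04*n + 1.16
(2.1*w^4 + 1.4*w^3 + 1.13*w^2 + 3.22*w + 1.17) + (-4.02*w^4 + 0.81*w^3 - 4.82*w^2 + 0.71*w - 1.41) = -1.92*w^4 + 2.21*w^3 - 3.69*w^2 + 3.93*w - 0.24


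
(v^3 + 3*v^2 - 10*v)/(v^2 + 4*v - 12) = v*(v + 5)/(v + 6)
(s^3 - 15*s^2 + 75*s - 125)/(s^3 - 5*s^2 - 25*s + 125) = (s - 5)/(s + 5)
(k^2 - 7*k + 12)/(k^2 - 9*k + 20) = (k - 3)/(k - 5)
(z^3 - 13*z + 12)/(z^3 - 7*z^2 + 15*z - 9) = (z + 4)/(z - 3)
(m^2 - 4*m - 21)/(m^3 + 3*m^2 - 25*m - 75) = (m - 7)/(m^2 - 25)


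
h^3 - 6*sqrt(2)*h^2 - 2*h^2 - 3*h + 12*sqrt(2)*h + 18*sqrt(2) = (h - 3)*(h + 1)*(h - 6*sqrt(2))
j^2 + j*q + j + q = (j + 1)*(j + q)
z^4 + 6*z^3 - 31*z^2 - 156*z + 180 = (z - 5)*(z - 1)*(z + 6)^2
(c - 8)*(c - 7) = c^2 - 15*c + 56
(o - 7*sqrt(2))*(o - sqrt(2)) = o^2 - 8*sqrt(2)*o + 14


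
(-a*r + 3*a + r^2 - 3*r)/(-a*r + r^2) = (r - 3)/r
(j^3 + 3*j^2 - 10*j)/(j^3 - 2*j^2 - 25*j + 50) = j/(j - 5)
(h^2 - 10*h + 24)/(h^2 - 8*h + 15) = (h^2 - 10*h + 24)/(h^2 - 8*h + 15)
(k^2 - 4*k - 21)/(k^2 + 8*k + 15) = (k - 7)/(k + 5)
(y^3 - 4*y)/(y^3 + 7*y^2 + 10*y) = (y - 2)/(y + 5)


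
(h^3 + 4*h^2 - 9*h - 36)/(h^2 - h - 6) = (h^2 + 7*h + 12)/(h + 2)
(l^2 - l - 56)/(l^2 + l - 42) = (l - 8)/(l - 6)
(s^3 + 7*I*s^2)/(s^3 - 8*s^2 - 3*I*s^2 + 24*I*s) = s*(s + 7*I)/(s^2 - 8*s - 3*I*s + 24*I)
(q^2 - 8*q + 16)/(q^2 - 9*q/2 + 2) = 2*(q - 4)/(2*q - 1)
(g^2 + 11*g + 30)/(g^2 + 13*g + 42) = (g + 5)/(g + 7)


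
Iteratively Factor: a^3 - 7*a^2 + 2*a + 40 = (a - 4)*(a^2 - 3*a - 10) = (a - 4)*(a + 2)*(a - 5)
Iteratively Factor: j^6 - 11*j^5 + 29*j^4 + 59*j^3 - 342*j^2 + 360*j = (j - 3)*(j^5 - 8*j^4 + 5*j^3 + 74*j^2 - 120*j) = (j - 5)*(j - 3)*(j^4 - 3*j^3 - 10*j^2 + 24*j) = (j - 5)*(j - 4)*(j - 3)*(j^3 + j^2 - 6*j) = (j - 5)*(j - 4)*(j - 3)*(j - 2)*(j^2 + 3*j) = j*(j - 5)*(j - 4)*(j - 3)*(j - 2)*(j + 3)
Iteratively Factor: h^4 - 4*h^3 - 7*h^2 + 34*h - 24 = (h - 2)*(h^3 - 2*h^2 - 11*h + 12) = (h - 2)*(h + 3)*(h^2 - 5*h + 4) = (h - 2)*(h - 1)*(h + 3)*(h - 4)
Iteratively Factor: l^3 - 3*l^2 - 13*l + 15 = (l - 1)*(l^2 - 2*l - 15) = (l - 1)*(l + 3)*(l - 5)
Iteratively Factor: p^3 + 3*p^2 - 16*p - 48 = (p - 4)*(p^2 + 7*p + 12) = (p - 4)*(p + 4)*(p + 3)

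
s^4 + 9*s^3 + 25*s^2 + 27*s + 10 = (s + 1)^2*(s + 2)*(s + 5)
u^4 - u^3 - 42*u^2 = u^2*(u - 7)*(u + 6)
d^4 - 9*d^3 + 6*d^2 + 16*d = d*(d - 8)*(d - 2)*(d + 1)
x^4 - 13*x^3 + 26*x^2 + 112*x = x*(x - 8)*(x - 7)*(x + 2)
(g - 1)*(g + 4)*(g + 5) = g^3 + 8*g^2 + 11*g - 20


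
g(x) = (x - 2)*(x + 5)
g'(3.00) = 9.00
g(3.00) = 8.00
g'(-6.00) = -9.00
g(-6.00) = 8.00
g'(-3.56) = -4.12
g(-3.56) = -8.01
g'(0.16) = 3.32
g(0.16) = -9.49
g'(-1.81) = -0.62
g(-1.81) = -12.15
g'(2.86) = 8.72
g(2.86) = 6.76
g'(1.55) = 6.10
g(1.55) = -2.95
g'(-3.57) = -4.14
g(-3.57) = -7.97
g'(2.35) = 7.70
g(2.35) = 2.57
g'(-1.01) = 0.98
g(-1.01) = -12.01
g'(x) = 2*x + 3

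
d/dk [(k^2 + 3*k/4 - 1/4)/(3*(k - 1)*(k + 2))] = (k^2 - 14*k - 5)/(12*(k^4 + 2*k^3 - 3*k^2 - 4*k + 4))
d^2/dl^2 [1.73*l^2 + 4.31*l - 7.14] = 3.46000000000000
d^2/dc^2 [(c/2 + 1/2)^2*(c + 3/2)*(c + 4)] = 3*c^2 + 45*c/4 + 9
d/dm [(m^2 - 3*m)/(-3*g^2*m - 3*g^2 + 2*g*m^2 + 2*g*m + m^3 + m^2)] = (-m*(m - 3)*(-3*g^2 + 4*g*m + 2*g + 3*m^2 + 2*m) + (2*m - 3)*(-3*g^2*m - 3*g^2 + 2*g*m^2 + 2*g*m + m^3 + m^2))/(-3*g^2*m - 3*g^2 + 2*g*m^2 + 2*g*m + m^3 + m^2)^2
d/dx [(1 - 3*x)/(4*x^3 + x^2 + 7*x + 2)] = (-12*x^3 - 3*x^2 - 21*x + (3*x - 1)*(12*x^2 + 2*x + 7) - 6)/(4*x^3 + x^2 + 7*x + 2)^2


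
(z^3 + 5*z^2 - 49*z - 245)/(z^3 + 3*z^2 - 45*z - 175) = (z + 7)/(z + 5)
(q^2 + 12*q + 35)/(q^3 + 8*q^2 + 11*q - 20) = (q + 7)/(q^2 + 3*q - 4)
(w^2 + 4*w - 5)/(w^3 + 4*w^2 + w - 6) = (w + 5)/(w^2 + 5*w + 6)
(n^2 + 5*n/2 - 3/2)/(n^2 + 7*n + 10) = (2*n^2 + 5*n - 3)/(2*(n^2 + 7*n + 10))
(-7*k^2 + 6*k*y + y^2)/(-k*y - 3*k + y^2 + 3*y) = (7*k + y)/(y + 3)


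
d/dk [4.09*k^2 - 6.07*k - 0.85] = 8.18*k - 6.07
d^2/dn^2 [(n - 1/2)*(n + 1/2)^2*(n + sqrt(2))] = 12*n^2 + 3*n + 6*sqrt(2)*n - 1/2 + sqrt(2)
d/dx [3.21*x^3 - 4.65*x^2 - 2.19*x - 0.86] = 9.63*x^2 - 9.3*x - 2.19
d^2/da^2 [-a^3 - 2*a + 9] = -6*a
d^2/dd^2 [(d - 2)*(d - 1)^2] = 6*d - 8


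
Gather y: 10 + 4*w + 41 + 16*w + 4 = 20*w + 55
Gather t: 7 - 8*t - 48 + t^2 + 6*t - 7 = t^2 - 2*t - 48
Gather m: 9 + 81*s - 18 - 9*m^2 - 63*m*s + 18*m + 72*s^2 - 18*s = -9*m^2 + m*(18 - 63*s) + 72*s^2 + 63*s - 9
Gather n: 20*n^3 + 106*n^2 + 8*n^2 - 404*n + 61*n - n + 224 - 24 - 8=20*n^3 + 114*n^2 - 344*n + 192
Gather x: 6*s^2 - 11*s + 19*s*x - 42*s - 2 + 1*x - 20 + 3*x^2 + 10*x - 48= 6*s^2 - 53*s + 3*x^2 + x*(19*s + 11) - 70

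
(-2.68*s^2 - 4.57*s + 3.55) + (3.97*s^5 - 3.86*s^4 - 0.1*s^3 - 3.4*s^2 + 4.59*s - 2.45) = 3.97*s^5 - 3.86*s^4 - 0.1*s^3 - 6.08*s^2 + 0.0199999999999996*s + 1.1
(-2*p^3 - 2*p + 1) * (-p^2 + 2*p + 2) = 2*p^5 - 4*p^4 - 2*p^3 - 5*p^2 - 2*p + 2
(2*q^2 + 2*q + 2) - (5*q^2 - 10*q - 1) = -3*q^2 + 12*q + 3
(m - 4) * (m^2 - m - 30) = m^3 - 5*m^2 - 26*m + 120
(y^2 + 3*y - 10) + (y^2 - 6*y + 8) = 2*y^2 - 3*y - 2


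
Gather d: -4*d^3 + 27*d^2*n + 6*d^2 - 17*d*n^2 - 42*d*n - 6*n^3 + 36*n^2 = -4*d^3 + d^2*(27*n + 6) + d*(-17*n^2 - 42*n) - 6*n^3 + 36*n^2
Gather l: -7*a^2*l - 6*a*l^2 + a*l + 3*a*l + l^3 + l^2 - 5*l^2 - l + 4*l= l^3 + l^2*(-6*a - 4) + l*(-7*a^2 + 4*a + 3)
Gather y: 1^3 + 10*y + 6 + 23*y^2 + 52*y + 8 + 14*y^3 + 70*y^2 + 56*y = 14*y^3 + 93*y^2 + 118*y + 15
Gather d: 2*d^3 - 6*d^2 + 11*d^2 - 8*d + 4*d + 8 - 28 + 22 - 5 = 2*d^3 + 5*d^2 - 4*d - 3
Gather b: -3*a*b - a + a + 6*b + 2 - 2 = b*(6 - 3*a)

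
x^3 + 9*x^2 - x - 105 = (x - 3)*(x + 5)*(x + 7)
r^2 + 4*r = r*(r + 4)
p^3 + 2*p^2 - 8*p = p*(p - 2)*(p + 4)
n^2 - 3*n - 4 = (n - 4)*(n + 1)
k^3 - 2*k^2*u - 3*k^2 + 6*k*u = k*(k - 3)*(k - 2*u)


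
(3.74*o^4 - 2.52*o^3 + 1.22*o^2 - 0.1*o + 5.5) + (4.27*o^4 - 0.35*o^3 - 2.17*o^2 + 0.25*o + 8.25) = 8.01*o^4 - 2.87*o^3 - 0.95*o^2 + 0.15*o + 13.75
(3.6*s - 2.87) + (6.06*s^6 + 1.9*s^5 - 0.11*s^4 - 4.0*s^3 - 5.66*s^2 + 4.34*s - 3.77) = 6.06*s^6 + 1.9*s^5 - 0.11*s^4 - 4.0*s^3 - 5.66*s^2 + 7.94*s - 6.64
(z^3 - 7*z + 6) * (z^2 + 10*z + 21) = z^5 + 10*z^4 + 14*z^3 - 64*z^2 - 87*z + 126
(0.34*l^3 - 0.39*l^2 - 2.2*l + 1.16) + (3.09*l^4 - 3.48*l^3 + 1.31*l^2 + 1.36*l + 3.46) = 3.09*l^4 - 3.14*l^3 + 0.92*l^2 - 0.84*l + 4.62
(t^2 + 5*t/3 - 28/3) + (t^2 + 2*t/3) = 2*t^2 + 7*t/3 - 28/3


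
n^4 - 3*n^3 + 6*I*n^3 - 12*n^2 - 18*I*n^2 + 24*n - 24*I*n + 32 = (n - 4)*(n + 1)*(n + 2*I)*(n + 4*I)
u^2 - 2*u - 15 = (u - 5)*(u + 3)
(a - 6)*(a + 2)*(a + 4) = a^3 - 28*a - 48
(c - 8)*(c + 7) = c^2 - c - 56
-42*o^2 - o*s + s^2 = (-7*o + s)*(6*o + s)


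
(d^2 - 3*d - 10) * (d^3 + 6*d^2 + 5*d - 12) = d^5 + 3*d^4 - 23*d^3 - 87*d^2 - 14*d + 120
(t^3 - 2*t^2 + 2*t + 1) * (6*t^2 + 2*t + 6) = 6*t^5 - 10*t^4 + 14*t^3 - 2*t^2 + 14*t + 6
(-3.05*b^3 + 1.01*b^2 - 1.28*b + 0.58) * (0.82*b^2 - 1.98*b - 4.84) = -2.501*b^5 + 6.8672*b^4 + 11.7126*b^3 - 1.8784*b^2 + 5.0468*b - 2.8072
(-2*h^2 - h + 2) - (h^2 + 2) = -3*h^2 - h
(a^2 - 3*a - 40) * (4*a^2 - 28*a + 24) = 4*a^4 - 40*a^3 - 52*a^2 + 1048*a - 960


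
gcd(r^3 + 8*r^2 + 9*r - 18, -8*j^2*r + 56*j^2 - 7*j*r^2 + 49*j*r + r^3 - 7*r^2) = 1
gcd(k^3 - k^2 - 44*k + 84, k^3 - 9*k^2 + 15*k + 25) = 1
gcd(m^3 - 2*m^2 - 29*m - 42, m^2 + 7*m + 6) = 1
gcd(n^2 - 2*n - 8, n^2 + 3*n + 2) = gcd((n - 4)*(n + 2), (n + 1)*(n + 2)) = n + 2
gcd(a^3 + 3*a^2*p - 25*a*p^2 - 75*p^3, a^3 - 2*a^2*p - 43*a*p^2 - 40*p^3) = a + 5*p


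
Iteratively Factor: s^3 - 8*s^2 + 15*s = (s - 5)*(s^2 - 3*s) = s*(s - 5)*(s - 3)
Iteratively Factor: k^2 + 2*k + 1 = (k + 1)*(k + 1)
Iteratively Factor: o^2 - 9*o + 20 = (o - 5)*(o - 4)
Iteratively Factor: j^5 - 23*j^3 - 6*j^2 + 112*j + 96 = (j + 1)*(j^4 - j^3 - 22*j^2 + 16*j + 96) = (j + 1)*(j + 4)*(j^3 - 5*j^2 - 2*j + 24) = (j + 1)*(j + 2)*(j + 4)*(j^2 - 7*j + 12) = (j - 3)*(j + 1)*(j + 2)*(j + 4)*(j - 4)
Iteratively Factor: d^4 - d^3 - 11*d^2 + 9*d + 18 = (d - 3)*(d^3 + 2*d^2 - 5*d - 6) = (d - 3)*(d + 1)*(d^2 + d - 6) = (d - 3)*(d + 1)*(d + 3)*(d - 2)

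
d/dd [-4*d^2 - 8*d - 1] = -8*d - 8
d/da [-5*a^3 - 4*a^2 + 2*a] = -15*a^2 - 8*a + 2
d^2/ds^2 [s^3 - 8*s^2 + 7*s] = 6*s - 16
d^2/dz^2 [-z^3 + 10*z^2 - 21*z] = 20 - 6*z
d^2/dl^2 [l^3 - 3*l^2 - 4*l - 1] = 6*l - 6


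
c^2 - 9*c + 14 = (c - 7)*(c - 2)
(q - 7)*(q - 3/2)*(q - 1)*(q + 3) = q^4 - 13*q^3/2 - 19*q^2/2 + 93*q/2 - 63/2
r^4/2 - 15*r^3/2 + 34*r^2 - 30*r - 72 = (r/2 + 1/2)*(r - 6)^2*(r - 4)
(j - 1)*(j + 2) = j^2 + j - 2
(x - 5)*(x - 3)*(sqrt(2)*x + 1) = sqrt(2)*x^3 - 8*sqrt(2)*x^2 + x^2 - 8*x + 15*sqrt(2)*x + 15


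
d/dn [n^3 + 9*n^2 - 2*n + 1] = 3*n^2 + 18*n - 2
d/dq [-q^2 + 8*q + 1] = 8 - 2*q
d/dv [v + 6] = 1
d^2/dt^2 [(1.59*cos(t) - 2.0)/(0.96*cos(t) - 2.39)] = (1.804896*sin(t)^2 - 4.493439*cos(t) + 1.804896)/(0.884736*cos(t)^3 - 6.607872*cos(t)^2 + 16.450848*cos(t) - 13.651919)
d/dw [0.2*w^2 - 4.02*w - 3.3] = 0.4*w - 4.02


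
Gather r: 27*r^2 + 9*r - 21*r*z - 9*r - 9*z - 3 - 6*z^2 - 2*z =27*r^2 - 21*r*z - 6*z^2 - 11*z - 3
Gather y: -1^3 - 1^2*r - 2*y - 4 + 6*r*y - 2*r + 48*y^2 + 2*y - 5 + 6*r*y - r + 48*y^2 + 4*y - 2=-4*r + 96*y^2 + y*(12*r + 4) - 12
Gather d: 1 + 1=2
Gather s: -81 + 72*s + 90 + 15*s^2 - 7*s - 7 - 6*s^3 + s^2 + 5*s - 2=-6*s^3 + 16*s^2 + 70*s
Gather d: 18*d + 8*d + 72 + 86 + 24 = 26*d + 182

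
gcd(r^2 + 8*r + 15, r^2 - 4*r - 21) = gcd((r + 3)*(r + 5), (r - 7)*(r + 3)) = r + 3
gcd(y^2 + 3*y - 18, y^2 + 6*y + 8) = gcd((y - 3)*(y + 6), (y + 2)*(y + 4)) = 1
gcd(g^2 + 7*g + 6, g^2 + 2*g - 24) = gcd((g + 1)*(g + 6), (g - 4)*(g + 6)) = g + 6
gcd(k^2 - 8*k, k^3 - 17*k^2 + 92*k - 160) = k - 8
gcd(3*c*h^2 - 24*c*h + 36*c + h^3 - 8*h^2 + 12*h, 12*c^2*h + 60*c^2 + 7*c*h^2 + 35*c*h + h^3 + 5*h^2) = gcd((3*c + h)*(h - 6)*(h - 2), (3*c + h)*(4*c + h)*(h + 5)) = 3*c + h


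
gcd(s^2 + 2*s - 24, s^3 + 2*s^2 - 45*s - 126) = s + 6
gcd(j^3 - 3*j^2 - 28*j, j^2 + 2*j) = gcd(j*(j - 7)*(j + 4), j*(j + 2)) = j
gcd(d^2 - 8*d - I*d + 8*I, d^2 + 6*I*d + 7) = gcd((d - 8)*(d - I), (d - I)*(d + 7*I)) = d - I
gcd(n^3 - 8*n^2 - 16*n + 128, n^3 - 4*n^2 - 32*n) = n^2 - 4*n - 32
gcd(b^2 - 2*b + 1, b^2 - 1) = b - 1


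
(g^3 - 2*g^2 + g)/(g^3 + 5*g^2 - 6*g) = (g - 1)/(g + 6)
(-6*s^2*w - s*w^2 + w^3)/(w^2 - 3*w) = (-6*s^2 - s*w + w^2)/(w - 3)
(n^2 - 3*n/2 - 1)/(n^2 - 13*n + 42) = (n^2 - 3*n/2 - 1)/(n^2 - 13*n + 42)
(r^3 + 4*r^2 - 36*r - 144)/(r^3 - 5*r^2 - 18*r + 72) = (r + 6)/(r - 3)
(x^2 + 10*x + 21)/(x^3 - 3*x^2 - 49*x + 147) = (x + 3)/(x^2 - 10*x + 21)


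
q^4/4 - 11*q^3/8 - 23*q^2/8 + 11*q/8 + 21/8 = (q/4 + 1/4)*(q - 7)*(q - 1)*(q + 3/2)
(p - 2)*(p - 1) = p^2 - 3*p + 2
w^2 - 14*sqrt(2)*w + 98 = (w - 7*sqrt(2))^2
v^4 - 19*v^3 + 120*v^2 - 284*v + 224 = (v - 8)*(v - 7)*(v - 2)^2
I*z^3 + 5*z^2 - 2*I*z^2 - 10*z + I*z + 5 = (z - 1)*(z - 5*I)*(I*z - I)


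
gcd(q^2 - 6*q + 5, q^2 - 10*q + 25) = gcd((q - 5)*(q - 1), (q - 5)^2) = q - 5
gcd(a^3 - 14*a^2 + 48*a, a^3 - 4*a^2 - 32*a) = a^2 - 8*a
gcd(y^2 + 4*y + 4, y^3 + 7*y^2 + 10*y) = y + 2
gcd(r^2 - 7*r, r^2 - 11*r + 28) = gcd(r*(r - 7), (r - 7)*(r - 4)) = r - 7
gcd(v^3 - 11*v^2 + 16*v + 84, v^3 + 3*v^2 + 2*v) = v + 2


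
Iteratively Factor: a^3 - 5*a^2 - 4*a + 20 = (a + 2)*(a^2 - 7*a + 10) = (a - 5)*(a + 2)*(a - 2)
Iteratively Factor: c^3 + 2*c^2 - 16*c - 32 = (c + 4)*(c^2 - 2*c - 8) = (c + 2)*(c + 4)*(c - 4)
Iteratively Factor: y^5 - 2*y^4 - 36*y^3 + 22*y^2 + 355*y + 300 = (y + 4)*(y^4 - 6*y^3 - 12*y^2 + 70*y + 75) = (y + 3)*(y + 4)*(y^3 - 9*y^2 + 15*y + 25) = (y + 1)*(y + 3)*(y + 4)*(y^2 - 10*y + 25) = (y - 5)*(y + 1)*(y + 3)*(y + 4)*(y - 5)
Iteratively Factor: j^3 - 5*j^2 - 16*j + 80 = (j + 4)*(j^2 - 9*j + 20) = (j - 4)*(j + 4)*(j - 5)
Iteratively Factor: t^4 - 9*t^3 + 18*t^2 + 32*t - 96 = (t + 2)*(t^3 - 11*t^2 + 40*t - 48) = (t - 3)*(t + 2)*(t^2 - 8*t + 16) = (t - 4)*(t - 3)*(t + 2)*(t - 4)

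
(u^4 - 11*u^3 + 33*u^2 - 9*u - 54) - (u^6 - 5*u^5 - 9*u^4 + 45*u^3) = -u^6 + 5*u^5 + 10*u^4 - 56*u^3 + 33*u^2 - 9*u - 54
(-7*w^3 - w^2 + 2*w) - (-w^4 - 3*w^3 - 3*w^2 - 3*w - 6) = w^4 - 4*w^3 + 2*w^2 + 5*w + 6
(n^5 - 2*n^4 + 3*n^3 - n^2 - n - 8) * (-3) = -3*n^5 + 6*n^4 - 9*n^3 + 3*n^2 + 3*n + 24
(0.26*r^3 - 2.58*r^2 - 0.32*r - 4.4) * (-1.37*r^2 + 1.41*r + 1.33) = -0.3562*r^5 + 3.9012*r^4 - 2.8536*r^3 + 2.1454*r^2 - 6.6296*r - 5.852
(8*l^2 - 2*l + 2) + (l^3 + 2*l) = l^3 + 8*l^2 + 2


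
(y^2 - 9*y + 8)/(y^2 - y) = (y - 8)/y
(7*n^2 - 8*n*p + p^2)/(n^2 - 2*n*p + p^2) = (-7*n + p)/(-n + p)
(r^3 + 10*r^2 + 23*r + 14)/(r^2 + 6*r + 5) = (r^2 + 9*r + 14)/(r + 5)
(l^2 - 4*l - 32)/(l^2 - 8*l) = (l + 4)/l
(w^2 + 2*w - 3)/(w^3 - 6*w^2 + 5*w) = (w + 3)/(w*(w - 5))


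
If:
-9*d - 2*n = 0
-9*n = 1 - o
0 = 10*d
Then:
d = 0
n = 0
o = 1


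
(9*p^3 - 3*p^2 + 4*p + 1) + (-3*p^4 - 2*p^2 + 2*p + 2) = -3*p^4 + 9*p^3 - 5*p^2 + 6*p + 3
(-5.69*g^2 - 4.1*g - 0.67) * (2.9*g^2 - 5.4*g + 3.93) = -16.501*g^4 + 18.836*g^3 - 2.1647*g^2 - 12.495*g - 2.6331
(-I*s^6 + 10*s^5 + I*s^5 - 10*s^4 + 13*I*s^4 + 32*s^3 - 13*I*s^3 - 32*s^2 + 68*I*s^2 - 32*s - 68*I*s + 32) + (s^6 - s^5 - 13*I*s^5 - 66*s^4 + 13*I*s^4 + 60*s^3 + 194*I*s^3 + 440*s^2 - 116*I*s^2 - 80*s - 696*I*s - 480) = s^6 - I*s^6 + 9*s^5 - 12*I*s^5 - 76*s^4 + 26*I*s^4 + 92*s^3 + 181*I*s^3 + 408*s^2 - 48*I*s^2 - 112*s - 764*I*s - 448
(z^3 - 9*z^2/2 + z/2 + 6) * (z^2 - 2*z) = z^5 - 13*z^4/2 + 19*z^3/2 + 5*z^2 - 12*z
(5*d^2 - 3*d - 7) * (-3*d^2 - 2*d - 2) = -15*d^4 - d^3 + 17*d^2 + 20*d + 14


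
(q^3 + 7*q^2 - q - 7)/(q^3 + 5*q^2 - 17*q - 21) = (q - 1)/(q - 3)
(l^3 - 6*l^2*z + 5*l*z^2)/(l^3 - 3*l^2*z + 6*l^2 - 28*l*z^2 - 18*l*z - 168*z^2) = l*(-l^2 + 6*l*z - 5*z^2)/(-l^3 + 3*l^2*z - 6*l^2 + 28*l*z^2 + 18*l*z + 168*z^2)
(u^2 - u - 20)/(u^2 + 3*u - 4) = (u - 5)/(u - 1)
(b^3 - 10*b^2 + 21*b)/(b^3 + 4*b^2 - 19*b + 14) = b*(b^2 - 10*b + 21)/(b^3 + 4*b^2 - 19*b + 14)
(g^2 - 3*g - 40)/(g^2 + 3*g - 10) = (g - 8)/(g - 2)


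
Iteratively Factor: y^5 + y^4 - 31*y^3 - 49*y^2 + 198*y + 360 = (y + 2)*(y^4 - y^3 - 29*y^2 + 9*y + 180) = (y + 2)*(y + 4)*(y^3 - 5*y^2 - 9*y + 45) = (y + 2)*(y + 3)*(y + 4)*(y^2 - 8*y + 15) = (y - 3)*(y + 2)*(y + 3)*(y + 4)*(y - 5)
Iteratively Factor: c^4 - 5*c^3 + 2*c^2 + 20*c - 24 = (c - 3)*(c^3 - 2*c^2 - 4*c + 8) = (c - 3)*(c - 2)*(c^2 - 4) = (c - 3)*(c - 2)*(c + 2)*(c - 2)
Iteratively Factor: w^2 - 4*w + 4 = (w - 2)*(w - 2)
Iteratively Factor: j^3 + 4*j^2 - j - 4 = (j - 1)*(j^2 + 5*j + 4) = (j - 1)*(j + 1)*(j + 4)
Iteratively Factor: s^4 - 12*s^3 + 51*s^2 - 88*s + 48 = (s - 1)*(s^3 - 11*s^2 + 40*s - 48) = (s - 4)*(s - 1)*(s^2 - 7*s + 12) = (s - 4)^2*(s - 1)*(s - 3)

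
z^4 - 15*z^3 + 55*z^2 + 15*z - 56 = (z - 8)*(z - 7)*(z - 1)*(z + 1)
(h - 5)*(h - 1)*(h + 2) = h^3 - 4*h^2 - 7*h + 10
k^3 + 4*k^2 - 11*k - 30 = (k - 3)*(k + 2)*(k + 5)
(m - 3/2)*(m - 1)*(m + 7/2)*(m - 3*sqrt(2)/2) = m^4 - 3*sqrt(2)*m^3/2 + m^3 - 29*m^2/4 - 3*sqrt(2)*m^2/2 + 21*m/4 + 87*sqrt(2)*m/8 - 63*sqrt(2)/8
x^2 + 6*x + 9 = (x + 3)^2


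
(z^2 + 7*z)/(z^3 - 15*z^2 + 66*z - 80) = z*(z + 7)/(z^3 - 15*z^2 + 66*z - 80)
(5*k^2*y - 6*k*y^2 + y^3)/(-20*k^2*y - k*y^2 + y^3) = (-k + y)/(4*k + y)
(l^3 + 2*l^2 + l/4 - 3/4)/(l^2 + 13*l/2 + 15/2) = (2*l^2 + l - 1)/(2*(l + 5))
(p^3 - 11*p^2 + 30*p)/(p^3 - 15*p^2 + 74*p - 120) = p/(p - 4)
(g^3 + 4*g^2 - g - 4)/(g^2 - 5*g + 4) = (g^2 + 5*g + 4)/(g - 4)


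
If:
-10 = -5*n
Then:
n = 2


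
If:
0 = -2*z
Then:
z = 0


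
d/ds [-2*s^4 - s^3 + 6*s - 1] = -8*s^3 - 3*s^2 + 6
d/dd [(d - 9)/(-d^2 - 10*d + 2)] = (-d^2 - 10*d + 2*(d - 9)*(d + 5) + 2)/(d^2 + 10*d - 2)^2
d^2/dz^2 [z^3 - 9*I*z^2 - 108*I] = 6*z - 18*I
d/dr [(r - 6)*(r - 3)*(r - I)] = 3*r^2 - 2*r*(9 + I) + 18 + 9*I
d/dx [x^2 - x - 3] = 2*x - 1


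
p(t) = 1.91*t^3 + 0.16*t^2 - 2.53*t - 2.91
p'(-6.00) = 201.83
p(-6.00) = -394.53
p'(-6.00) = 201.83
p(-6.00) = -394.53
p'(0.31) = -1.88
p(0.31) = -3.62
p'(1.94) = 19.66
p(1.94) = 6.73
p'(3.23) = 58.28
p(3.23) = 54.95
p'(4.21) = 100.38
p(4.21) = 131.80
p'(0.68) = 0.34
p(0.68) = -3.96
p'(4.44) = 111.85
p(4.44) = 156.19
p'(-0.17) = -2.42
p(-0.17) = -2.48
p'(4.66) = 123.39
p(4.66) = 182.06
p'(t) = 5.73*t^2 + 0.32*t - 2.53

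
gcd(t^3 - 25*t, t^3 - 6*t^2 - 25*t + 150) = t^2 - 25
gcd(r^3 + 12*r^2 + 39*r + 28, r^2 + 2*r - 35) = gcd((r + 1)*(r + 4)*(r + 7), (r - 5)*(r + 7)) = r + 7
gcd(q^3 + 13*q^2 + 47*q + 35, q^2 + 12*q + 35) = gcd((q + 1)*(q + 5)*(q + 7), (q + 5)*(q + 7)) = q^2 + 12*q + 35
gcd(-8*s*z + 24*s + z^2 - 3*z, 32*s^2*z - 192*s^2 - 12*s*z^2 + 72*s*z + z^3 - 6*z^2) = -8*s + z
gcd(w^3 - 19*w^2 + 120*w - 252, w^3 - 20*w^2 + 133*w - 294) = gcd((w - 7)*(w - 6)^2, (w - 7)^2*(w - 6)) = w^2 - 13*w + 42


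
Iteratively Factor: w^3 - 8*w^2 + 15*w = (w - 5)*(w^2 - 3*w) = w*(w - 5)*(w - 3)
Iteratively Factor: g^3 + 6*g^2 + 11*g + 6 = (g + 1)*(g^2 + 5*g + 6) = (g + 1)*(g + 3)*(g + 2)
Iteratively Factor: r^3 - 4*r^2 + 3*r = (r)*(r^2 - 4*r + 3) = r*(r - 1)*(r - 3)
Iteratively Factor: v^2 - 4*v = (v - 4)*(v)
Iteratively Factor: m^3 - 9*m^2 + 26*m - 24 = (m - 2)*(m^2 - 7*m + 12) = (m - 3)*(m - 2)*(m - 4)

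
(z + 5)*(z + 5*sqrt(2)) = z^2 + 5*z + 5*sqrt(2)*z + 25*sqrt(2)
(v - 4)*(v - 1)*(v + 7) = v^3 + 2*v^2 - 31*v + 28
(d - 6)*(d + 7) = d^2 + d - 42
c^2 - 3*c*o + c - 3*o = (c + 1)*(c - 3*o)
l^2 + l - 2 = (l - 1)*(l + 2)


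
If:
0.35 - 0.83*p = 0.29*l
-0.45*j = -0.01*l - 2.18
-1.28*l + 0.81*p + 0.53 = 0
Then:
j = 4.86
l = 0.56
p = 0.23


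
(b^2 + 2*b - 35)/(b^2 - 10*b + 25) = (b + 7)/(b - 5)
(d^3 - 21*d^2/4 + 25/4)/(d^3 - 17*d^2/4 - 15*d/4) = (4*d^2 - d - 5)/(d*(4*d + 3))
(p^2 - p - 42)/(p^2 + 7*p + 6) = (p - 7)/(p + 1)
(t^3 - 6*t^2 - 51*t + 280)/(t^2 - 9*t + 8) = (t^2 + 2*t - 35)/(t - 1)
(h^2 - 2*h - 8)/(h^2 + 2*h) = (h - 4)/h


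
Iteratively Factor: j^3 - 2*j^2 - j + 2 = (j + 1)*(j^2 - 3*j + 2) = (j - 2)*(j + 1)*(j - 1)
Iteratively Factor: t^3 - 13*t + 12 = (t - 1)*(t^2 + t - 12) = (t - 1)*(t + 4)*(t - 3)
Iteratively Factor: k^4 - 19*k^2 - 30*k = (k)*(k^3 - 19*k - 30) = k*(k - 5)*(k^2 + 5*k + 6) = k*(k - 5)*(k + 2)*(k + 3)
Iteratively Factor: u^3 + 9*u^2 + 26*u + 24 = (u + 3)*(u^2 + 6*u + 8) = (u + 2)*(u + 3)*(u + 4)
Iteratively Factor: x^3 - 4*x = (x)*(x^2 - 4) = x*(x + 2)*(x - 2)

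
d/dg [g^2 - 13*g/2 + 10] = 2*g - 13/2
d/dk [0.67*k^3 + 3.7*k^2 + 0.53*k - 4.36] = 2.01*k^2 + 7.4*k + 0.53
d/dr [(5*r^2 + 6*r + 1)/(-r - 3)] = (-5*r^2 - 30*r - 17)/(r^2 + 6*r + 9)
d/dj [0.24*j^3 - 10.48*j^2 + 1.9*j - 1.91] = 0.72*j^2 - 20.96*j + 1.9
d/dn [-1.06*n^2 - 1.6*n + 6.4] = -2.12*n - 1.6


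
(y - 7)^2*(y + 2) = y^3 - 12*y^2 + 21*y + 98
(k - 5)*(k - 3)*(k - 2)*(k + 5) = k^4 - 5*k^3 - 19*k^2 + 125*k - 150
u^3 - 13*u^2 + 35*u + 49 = (u - 7)^2*(u + 1)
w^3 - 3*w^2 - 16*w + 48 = (w - 4)*(w - 3)*(w + 4)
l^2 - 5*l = l*(l - 5)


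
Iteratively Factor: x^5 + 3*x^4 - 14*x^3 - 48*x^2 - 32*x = (x + 4)*(x^4 - x^3 - 10*x^2 - 8*x) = (x - 4)*(x + 4)*(x^3 + 3*x^2 + 2*x) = x*(x - 4)*(x + 4)*(x^2 + 3*x + 2) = x*(x - 4)*(x + 1)*(x + 4)*(x + 2)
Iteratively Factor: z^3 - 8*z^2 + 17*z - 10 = (z - 5)*(z^2 - 3*z + 2) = (z - 5)*(z - 1)*(z - 2)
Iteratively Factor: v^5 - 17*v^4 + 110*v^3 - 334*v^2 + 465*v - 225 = (v - 3)*(v^4 - 14*v^3 + 68*v^2 - 130*v + 75) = (v - 5)*(v - 3)*(v^3 - 9*v^2 + 23*v - 15) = (v - 5)^2*(v - 3)*(v^2 - 4*v + 3) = (v - 5)^2*(v - 3)*(v - 1)*(v - 3)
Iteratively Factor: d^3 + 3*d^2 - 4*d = (d)*(d^2 + 3*d - 4) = d*(d - 1)*(d + 4)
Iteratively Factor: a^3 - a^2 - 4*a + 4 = (a - 2)*(a^2 + a - 2) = (a - 2)*(a - 1)*(a + 2)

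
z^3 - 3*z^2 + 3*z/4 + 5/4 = (z - 5/2)*(z - 1)*(z + 1/2)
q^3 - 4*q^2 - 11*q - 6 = (q - 6)*(q + 1)^2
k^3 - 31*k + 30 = (k - 5)*(k - 1)*(k + 6)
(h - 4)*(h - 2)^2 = h^3 - 8*h^2 + 20*h - 16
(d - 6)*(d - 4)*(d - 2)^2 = d^4 - 14*d^3 + 68*d^2 - 136*d + 96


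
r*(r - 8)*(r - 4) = r^3 - 12*r^2 + 32*r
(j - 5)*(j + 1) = j^2 - 4*j - 5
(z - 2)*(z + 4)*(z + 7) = z^3 + 9*z^2 + 6*z - 56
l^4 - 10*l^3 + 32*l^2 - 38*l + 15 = (l - 5)*(l - 3)*(l - 1)^2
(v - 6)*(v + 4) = v^2 - 2*v - 24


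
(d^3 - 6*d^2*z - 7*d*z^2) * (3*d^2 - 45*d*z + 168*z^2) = 3*d^5 - 63*d^4*z + 417*d^3*z^2 - 693*d^2*z^3 - 1176*d*z^4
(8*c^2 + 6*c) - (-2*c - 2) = 8*c^2 + 8*c + 2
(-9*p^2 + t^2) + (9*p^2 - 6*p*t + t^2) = -6*p*t + 2*t^2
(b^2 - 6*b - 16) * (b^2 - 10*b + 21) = b^4 - 16*b^3 + 65*b^2 + 34*b - 336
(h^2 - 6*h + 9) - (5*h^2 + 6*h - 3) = -4*h^2 - 12*h + 12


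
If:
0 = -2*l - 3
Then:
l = -3/2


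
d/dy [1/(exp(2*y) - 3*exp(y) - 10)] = (3 - 2*exp(y))*exp(y)/(-exp(2*y) + 3*exp(y) + 10)^2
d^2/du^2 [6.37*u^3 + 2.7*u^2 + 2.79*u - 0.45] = 38.22*u + 5.4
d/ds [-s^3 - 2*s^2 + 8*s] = -3*s^2 - 4*s + 8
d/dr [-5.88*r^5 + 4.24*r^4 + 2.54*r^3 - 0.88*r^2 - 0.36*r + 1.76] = -29.4*r^4 + 16.96*r^3 + 7.62*r^2 - 1.76*r - 0.36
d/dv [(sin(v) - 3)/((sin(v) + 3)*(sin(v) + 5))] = (6*sin(v) + cos(v)^2 + 38)*cos(v)/((sin(v) + 3)^2*(sin(v) + 5)^2)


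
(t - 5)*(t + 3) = t^2 - 2*t - 15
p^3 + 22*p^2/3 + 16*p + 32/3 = (p + 4/3)*(p + 2)*(p + 4)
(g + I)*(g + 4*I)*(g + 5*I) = g^3 + 10*I*g^2 - 29*g - 20*I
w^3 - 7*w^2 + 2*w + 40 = (w - 5)*(w - 4)*(w + 2)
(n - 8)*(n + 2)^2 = n^3 - 4*n^2 - 28*n - 32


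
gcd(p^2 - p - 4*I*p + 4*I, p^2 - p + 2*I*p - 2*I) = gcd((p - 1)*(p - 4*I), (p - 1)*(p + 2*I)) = p - 1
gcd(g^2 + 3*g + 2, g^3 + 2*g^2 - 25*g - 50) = g + 2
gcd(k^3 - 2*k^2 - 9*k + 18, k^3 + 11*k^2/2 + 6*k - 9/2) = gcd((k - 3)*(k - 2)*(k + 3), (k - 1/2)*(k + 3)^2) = k + 3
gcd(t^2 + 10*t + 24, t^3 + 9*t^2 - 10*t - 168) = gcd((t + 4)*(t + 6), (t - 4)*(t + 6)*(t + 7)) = t + 6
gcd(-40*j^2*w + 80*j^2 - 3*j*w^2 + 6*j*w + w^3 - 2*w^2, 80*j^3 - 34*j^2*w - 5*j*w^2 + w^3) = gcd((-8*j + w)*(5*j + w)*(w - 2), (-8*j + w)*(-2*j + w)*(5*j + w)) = -40*j^2 - 3*j*w + w^2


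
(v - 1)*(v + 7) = v^2 + 6*v - 7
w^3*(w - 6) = w^4 - 6*w^3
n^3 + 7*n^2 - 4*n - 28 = (n - 2)*(n + 2)*(n + 7)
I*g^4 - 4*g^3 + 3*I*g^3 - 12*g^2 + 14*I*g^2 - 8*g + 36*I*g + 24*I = (g + 2)*(g - 2*I)*(g + 6*I)*(I*g + I)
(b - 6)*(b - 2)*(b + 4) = b^3 - 4*b^2 - 20*b + 48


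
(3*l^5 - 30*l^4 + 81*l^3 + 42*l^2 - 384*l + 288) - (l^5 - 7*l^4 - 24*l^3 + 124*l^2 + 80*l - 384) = 2*l^5 - 23*l^4 + 105*l^3 - 82*l^2 - 464*l + 672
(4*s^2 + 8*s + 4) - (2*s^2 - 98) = 2*s^2 + 8*s + 102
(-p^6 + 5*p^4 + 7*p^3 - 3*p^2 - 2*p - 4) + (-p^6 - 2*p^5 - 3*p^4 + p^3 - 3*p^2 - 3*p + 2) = -2*p^6 - 2*p^5 + 2*p^4 + 8*p^3 - 6*p^2 - 5*p - 2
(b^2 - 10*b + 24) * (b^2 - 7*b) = b^4 - 17*b^3 + 94*b^2 - 168*b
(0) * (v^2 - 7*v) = 0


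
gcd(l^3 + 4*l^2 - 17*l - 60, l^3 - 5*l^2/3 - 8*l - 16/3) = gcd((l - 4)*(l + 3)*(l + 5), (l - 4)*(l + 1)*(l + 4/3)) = l - 4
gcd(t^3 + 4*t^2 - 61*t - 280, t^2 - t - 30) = t + 5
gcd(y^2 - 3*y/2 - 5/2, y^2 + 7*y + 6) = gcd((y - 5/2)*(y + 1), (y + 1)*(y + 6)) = y + 1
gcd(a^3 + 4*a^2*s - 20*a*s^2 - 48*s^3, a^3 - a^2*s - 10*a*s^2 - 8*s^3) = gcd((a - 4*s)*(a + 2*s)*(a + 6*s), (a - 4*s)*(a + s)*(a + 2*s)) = -a^2 + 2*a*s + 8*s^2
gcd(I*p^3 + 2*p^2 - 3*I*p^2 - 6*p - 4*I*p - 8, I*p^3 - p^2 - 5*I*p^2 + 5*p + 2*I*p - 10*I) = 1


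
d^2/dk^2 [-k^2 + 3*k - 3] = -2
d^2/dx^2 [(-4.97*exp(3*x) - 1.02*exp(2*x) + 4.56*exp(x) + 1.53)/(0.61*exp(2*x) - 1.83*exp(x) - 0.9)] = (-1.849337*exp(6*x) + 16.644033*exp(5*x) - 60.560922*exp(4*x) - 88.329708*exp(3*x) - 31.374297*exp(2*x) - 2.331423*exp(x) + 1.17369)*exp(x)/(0.226981*exp(6*x) - 2.042829*exp(5*x) + 5.123817*exp(4*x) - 0.100467*exp(3*x) - 7.55973*exp(2*x) - 4.4469*exp(x) - 0.729)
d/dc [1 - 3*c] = -3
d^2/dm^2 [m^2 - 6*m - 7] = 2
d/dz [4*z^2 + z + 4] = 8*z + 1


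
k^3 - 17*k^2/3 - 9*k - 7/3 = (k - 7)*(k + 1/3)*(k + 1)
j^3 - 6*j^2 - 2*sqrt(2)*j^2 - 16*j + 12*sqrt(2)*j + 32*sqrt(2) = (j - 8)*(j + 2)*(j - 2*sqrt(2))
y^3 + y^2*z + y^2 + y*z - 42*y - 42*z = (y - 6)*(y + 7)*(y + z)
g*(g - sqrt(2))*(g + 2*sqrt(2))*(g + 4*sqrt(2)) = g^4 + 5*sqrt(2)*g^3 + 4*g^2 - 16*sqrt(2)*g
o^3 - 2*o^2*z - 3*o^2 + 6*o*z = o*(o - 3)*(o - 2*z)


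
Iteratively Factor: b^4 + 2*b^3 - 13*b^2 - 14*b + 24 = (b + 4)*(b^3 - 2*b^2 - 5*b + 6) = (b - 1)*(b + 4)*(b^2 - b - 6) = (b - 1)*(b + 2)*(b + 4)*(b - 3)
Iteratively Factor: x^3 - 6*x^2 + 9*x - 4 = (x - 4)*(x^2 - 2*x + 1) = (x - 4)*(x - 1)*(x - 1)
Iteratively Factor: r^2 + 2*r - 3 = (r - 1)*(r + 3)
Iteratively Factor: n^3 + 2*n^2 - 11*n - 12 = (n + 4)*(n^2 - 2*n - 3) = (n - 3)*(n + 4)*(n + 1)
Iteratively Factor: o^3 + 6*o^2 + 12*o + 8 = (o + 2)*(o^2 + 4*o + 4) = (o + 2)^2*(o + 2)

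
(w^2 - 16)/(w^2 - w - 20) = (w - 4)/(w - 5)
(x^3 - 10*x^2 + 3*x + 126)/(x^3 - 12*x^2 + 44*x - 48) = (x^2 - 4*x - 21)/(x^2 - 6*x + 8)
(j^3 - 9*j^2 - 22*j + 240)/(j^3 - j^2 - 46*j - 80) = (j - 6)/(j + 2)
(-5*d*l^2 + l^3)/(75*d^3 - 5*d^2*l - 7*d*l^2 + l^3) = -l^2/(15*d^2 + 2*d*l - l^2)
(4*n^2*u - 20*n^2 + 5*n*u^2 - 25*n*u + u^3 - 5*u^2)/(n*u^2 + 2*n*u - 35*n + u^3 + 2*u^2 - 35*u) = (4*n + u)/(u + 7)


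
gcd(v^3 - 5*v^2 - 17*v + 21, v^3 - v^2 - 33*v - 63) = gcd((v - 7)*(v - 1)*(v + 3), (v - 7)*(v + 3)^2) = v^2 - 4*v - 21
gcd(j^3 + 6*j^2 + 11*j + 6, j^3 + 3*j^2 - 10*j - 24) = j + 2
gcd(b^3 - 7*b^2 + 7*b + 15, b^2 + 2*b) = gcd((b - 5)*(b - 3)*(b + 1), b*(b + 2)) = 1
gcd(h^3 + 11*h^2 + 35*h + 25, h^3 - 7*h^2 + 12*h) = 1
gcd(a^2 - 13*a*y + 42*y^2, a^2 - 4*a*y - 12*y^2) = -a + 6*y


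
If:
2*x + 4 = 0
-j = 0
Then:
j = 0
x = -2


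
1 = 1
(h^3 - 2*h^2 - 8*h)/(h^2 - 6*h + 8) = h*(h + 2)/(h - 2)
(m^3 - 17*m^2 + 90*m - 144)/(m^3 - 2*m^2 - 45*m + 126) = (m - 8)/(m + 7)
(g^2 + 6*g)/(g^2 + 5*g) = (g + 6)/(g + 5)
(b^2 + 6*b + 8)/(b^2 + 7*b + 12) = (b + 2)/(b + 3)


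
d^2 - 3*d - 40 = (d - 8)*(d + 5)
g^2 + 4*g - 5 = (g - 1)*(g + 5)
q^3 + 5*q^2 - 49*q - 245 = (q - 7)*(q + 5)*(q + 7)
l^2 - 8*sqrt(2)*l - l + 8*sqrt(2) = (l - 1)*(l - 8*sqrt(2))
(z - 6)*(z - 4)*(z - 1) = z^3 - 11*z^2 + 34*z - 24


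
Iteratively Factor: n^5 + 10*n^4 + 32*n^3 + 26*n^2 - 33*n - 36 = (n + 3)*(n^4 + 7*n^3 + 11*n^2 - 7*n - 12) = (n - 1)*(n + 3)*(n^3 + 8*n^2 + 19*n + 12) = (n - 1)*(n + 3)*(n + 4)*(n^2 + 4*n + 3) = (n - 1)*(n + 1)*(n + 3)*(n + 4)*(n + 3)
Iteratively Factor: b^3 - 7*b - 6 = (b - 3)*(b^2 + 3*b + 2) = (b - 3)*(b + 2)*(b + 1)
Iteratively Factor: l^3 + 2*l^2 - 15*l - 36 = (l - 4)*(l^2 + 6*l + 9) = (l - 4)*(l + 3)*(l + 3)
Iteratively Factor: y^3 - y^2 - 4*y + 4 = (y + 2)*(y^2 - 3*y + 2) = (y - 1)*(y + 2)*(y - 2)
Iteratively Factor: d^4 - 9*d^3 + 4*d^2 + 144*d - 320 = (d - 5)*(d^3 - 4*d^2 - 16*d + 64) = (d - 5)*(d - 4)*(d^2 - 16) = (d - 5)*(d - 4)*(d + 4)*(d - 4)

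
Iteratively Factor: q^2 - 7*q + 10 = (q - 2)*(q - 5)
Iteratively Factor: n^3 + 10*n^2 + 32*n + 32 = (n + 2)*(n^2 + 8*n + 16) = (n + 2)*(n + 4)*(n + 4)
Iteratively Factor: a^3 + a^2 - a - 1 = (a - 1)*(a^2 + 2*a + 1) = (a - 1)*(a + 1)*(a + 1)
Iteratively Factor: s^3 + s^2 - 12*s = (s)*(s^2 + s - 12) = s*(s + 4)*(s - 3)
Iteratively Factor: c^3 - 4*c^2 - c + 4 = (c + 1)*(c^2 - 5*c + 4) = (c - 4)*(c + 1)*(c - 1)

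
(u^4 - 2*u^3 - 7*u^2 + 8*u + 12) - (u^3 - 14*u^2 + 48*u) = u^4 - 3*u^3 + 7*u^2 - 40*u + 12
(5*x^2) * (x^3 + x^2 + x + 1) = 5*x^5 + 5*x^4 + 5*x^3 + 5*x^2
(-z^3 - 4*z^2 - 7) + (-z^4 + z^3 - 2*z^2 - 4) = -z^4 - 6*z^2 - 11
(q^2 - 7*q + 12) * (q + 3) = q^3 - 4*q^2 - 9*q + 36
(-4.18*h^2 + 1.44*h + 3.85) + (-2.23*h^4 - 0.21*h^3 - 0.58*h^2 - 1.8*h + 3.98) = -2.23*h^4 - 0.21*h^3 - 4.76*h^2 - 0.36*h + 7.83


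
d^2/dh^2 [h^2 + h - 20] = 2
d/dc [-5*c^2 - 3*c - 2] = -10*c - 3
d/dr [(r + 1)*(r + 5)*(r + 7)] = 3*r^2 + 26*r + 47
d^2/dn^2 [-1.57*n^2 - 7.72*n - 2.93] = -3.14000000000000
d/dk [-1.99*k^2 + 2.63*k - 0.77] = 2.63 - 3.98*k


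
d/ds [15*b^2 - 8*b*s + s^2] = -8*b + 2*s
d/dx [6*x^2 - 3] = 12*x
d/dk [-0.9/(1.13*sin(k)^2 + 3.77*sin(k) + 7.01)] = (2.034*sin(k) + 3.393)*cos(k)/(1.13*sin(k)^2 + 3.77*sin(k) + 7.01)^2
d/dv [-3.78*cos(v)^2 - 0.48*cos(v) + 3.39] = (7.56*cos(v) + 0.48)*sin(v)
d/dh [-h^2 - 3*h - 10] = -2*h - 3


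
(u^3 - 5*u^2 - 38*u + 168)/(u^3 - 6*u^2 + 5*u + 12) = (u^2 - u - 42)/(u^2 - 2*u - 3)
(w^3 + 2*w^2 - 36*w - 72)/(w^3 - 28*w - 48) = (w + 6)/(w + 4)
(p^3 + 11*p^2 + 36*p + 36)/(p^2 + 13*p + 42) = (p^2 + 5*p + 6)/(p + 7)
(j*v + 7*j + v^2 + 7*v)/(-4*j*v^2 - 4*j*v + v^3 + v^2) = (j*v + 7*j + v^2 + 7*v)/(v*(-4*j*v - 4*j + v^2 + v))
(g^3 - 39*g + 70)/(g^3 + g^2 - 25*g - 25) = (g^2 + 5*g - 14)/(g^2 + 6*g + 5)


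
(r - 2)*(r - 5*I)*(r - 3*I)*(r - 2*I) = r^4 - 2*r^3 - 10*I*r^3 - 31*r^2 + 20*I*r^2 + 62*r + 30*I*r - 60*I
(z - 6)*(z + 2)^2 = z^3 - 2*z^2 - 20*z - 24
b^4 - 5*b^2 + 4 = (b - 2)*(b - 1)*(b + 1)*(b + 2)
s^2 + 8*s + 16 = (s + 4)^2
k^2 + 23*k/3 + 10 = (k + 5/3)*(k + 6)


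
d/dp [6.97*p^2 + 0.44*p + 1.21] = 13.94*p + 0.44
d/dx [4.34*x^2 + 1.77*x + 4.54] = 8.68*x + 1.77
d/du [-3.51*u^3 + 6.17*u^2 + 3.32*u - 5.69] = -10.53*u^2 + 12.34*u + 3.32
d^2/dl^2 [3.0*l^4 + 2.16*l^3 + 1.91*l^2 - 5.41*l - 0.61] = 36.0*l^2 + 12.96*l + 3.82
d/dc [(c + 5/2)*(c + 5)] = 2*c + 15/2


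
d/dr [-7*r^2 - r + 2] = -14*r - 1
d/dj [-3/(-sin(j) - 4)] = -3*cos(j)/(sin(j) + 4)^2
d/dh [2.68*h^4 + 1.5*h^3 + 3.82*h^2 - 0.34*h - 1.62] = 10.72*h^3 + 4.5*h^2 + 7.64*h - 0.34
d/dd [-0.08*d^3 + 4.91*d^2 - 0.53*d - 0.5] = -0.24*d^2 + 9.82*d - 0.53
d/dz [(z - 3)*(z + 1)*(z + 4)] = 3*z^2 + 4*z - 11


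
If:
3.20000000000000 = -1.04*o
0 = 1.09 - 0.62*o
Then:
No Solution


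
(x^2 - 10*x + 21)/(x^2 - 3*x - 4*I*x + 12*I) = (x - 7)/(x - 4*I)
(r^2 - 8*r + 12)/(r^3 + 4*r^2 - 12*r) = (r - 6)/(r*(r + 6))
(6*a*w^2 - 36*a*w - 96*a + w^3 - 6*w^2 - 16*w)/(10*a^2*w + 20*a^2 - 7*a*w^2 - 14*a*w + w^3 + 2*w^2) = (6*a*w - 48*a + w^2 - 8*w)/(10*a^2 - 7*a*w + w^2)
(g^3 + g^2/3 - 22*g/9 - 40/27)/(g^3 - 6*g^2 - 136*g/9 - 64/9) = (g - 5/3)/(g - 8)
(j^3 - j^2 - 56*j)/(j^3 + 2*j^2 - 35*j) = (j - 8)/(j - 5)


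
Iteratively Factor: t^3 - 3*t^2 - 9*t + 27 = (t - 3)*(t^2 - 9) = (t - 3)^2*(t + 3)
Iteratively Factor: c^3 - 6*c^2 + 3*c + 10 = (c - 5)*(c^2 - c - 2) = (c - 5)*(c + 1)*(c - 2)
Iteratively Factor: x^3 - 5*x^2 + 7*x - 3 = (x - 1)*(x^2 - 4*x + 3) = (x - 1)^2*(x - 3)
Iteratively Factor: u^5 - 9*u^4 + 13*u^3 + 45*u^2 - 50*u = (u + 2)*(u^4 - 11*u^3 + 35*u^2 - 25*u) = u*(u + 2)*(u^3 - 11*u^2 + 35*u - 25) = u*(u - 5)*(u + 2)*(u^2 - 6*u + 5) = u*(u - 5)^2*(u + 2)*(u - 1)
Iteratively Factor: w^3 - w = (w - 1)*(w^2 + w) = w*(w - 1)*(w + 1)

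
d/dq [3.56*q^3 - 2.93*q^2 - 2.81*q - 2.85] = 10.68*q^2 - 5.86*q - 2.81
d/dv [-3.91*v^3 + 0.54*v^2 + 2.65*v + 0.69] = -11.73*v^2 + 1.08*v + 2.65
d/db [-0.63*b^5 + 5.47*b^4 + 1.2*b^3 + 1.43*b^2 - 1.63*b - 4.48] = -3.15*b^4 + 21.88*b^3 + 3.6*b^2 + 2.86*b - 1.63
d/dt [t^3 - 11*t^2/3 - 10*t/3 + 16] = 3*t^2 - 22*t/3 - 10/3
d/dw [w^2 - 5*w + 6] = 2*w - 5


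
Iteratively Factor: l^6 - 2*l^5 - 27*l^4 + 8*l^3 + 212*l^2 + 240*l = (l + 3)*(l^5 - 5*l^4 - 12*l^3 + 44*l^2 + 80*l) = (l + 2)*(l + 3)*(l^4 - 7*l^3 + 2*l^2 + 40*l) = (l - 4)*(l + 2)*(l + 3)*(l^3 - 3*l^2 - 10*l) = (l - 4)*(l + 2)^2*(l + 3)*(l^2 - 5*l) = (l - 5)*(l - 4)*(l + 2)^2*(l + 3)*(l)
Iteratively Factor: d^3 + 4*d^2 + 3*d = (d + 1)*(d^2 + 3*d) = d*(d + 1)*(d + 3)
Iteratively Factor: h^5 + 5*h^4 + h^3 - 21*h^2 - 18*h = (h + 1)*(h^4 + 4*h^3 - 3*h^2 - 18*h) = h*(h + 1)*(h^3 + 4*h^2 - 3*h - 18) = h*(h - 2)*(h + 1)*(h^2 + 6*h + 9) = h*(h - 2)*(h + 1)*(h + 3)*(h + 3)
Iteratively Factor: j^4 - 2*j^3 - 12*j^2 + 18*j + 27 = (j - 3)*(j^3 + j^2 - 9*j - 9) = (j - 3)^2*(j^2 + 4*j + 3) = (j - 3)^2*(j + 1)*(j + 3)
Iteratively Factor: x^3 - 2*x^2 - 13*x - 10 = (x - 5)*(x^2 + 3*x + 2) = (x - 5)*(x + 1)*(x + 2)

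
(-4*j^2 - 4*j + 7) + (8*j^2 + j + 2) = 4*j^2 - 3*j + 9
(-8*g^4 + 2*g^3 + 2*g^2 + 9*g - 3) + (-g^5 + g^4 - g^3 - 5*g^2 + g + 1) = -g^5 - 7*g^4 + g^3 - 3*g^2 + 10*g - 2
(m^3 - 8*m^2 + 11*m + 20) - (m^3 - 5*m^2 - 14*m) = -3*m^2 + 25*m + 20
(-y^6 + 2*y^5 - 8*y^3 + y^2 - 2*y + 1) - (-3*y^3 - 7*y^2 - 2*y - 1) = -y^6 + 2*y^5 - 5*y^3 + 8*y^2 + 2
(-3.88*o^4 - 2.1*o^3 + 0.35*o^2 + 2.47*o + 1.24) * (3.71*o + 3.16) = -14.3948*o^5 - 20.0518*o^4 - 5.3375*o^3 + 10.2697*o^2 + 12.4056*o + 3.9184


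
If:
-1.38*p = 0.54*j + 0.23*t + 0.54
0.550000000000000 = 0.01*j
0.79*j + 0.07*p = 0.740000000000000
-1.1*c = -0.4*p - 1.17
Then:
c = -220.81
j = 55.00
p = -610.14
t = 3529.38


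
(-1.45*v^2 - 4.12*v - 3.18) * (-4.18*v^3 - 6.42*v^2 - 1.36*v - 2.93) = 6.061*v^5 + 26.5306*v^4 + 41.7148*v^3 + 30.2673*v^2 + 16.3964*v + 9.3174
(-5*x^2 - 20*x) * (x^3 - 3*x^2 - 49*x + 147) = -5*x^5 - 5*x^4 + 305*x^3 + 245*x^2 - 2940*x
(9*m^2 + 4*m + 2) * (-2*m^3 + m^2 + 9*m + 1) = -18*m^5 + m^4 + 81*m^3 + 47*m^2 + 22*m + 2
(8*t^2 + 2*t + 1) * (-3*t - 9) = -24*t^3 - 78*t^2 - 21*t - 9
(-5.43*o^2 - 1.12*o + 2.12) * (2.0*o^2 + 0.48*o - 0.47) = -10.86*o^4 - 4.8464*o^3 + 6.2545*o^2 + 1.544*o - 0.9964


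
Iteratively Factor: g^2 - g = (g)*(g - 1)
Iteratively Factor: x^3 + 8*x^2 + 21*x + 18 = (x + 2)*(x^2 + 6*x + 9) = (x + 2)*(x + 3)*(x + 3)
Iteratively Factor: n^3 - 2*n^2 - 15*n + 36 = (n - 3)*(n^2 + n - 12) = (n - 3)*(n + 4)*(n - 3)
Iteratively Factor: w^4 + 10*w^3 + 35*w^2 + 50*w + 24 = (w + 3)*(w^3 + 7*w^2 + 14*w + 8) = (w + 2)*(w + 3)*(w^2 + 5*w + 4) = (w + 1)*(w + 2)*(w + 3)*(w + 4)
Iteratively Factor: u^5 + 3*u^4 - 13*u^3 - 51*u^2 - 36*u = (u + 3)*(u^4 - 13*u^2 - 12*u) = u*(u + 3)*(u^3 - 13*u - 12) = u*(u - 4)*(u + 3)*(u^2 + 4*u + 3) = u*(u - 4)*(u + 3)^2*(u + 1)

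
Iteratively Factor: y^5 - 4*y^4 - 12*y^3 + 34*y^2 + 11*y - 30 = (y - 2)*(y^4 - 2*y^3 - 16*y^2 + 2*y + 15) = (y - 2)*(y + 3)*(y^3 - 5*y^2 - y + 5) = (y - 2)*(y + 1)*(y + 3)*(y^2 - 6*y + 5) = (y - 5)*(y - 2)*(y + 1)*(y + 3)*(y - 1)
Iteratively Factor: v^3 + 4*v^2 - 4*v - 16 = (v + 2)*(v^2 + 2*v - 8) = (v - 2)*(v + 2)*(v + 4)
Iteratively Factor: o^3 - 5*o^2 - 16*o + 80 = (o - 5)*(o^2 - 16) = (o - 5)*(o + 4)*(o - 4)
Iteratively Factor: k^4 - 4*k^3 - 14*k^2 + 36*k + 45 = (k + 3)*(k^3 - 7*k^2 + 7*k + 15) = (k + 1)*(k + 3)*(k^2 - 8*k + 15) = (k - 5)*(k + 1)*(k + 3)*(k - 3)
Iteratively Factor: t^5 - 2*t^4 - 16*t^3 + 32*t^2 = (t + 4)*(t^4 - 6*t^3 + 8*t^2) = t*(t + 4)*(t^3 - 6*t^2 + 8*t) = t*(t - 2)*(t + 4)*(t^2 - 4*t) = t^2*(t - 2)*(t + 4)*(t - 4)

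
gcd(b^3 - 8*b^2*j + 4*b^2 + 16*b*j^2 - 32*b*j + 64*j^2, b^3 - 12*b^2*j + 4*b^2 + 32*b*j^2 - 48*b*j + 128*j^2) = b^2 - 4*b*j + 4*b - 16*j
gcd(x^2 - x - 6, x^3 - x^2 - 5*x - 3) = x - 3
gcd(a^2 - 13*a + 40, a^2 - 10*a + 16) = a - 8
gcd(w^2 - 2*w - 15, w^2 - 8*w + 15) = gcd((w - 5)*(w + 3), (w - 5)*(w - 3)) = w - 5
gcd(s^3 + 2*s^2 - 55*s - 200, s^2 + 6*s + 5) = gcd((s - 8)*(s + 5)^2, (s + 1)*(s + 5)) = s + 5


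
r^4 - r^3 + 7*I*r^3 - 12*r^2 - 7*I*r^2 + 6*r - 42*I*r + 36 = (r - 3)*(r + 2)*(r + I)*(r + 6*I)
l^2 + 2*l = l*(l + 2)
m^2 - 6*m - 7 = (m - 7)*(m + 1)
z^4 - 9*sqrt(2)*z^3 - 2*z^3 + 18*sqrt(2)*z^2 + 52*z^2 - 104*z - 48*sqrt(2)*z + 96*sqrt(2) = (z - 2)*(z - 4*sqrt(2))*(z - 3*sqrt(2))*(z - 2*sqrt(2))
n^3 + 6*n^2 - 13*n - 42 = (n - 3)*(n + 2)*(n + 7)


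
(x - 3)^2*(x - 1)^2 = x^4 - 8*x^3 + 22*x^2 - 24*x + 9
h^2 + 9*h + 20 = (h + 4)*(h + 5)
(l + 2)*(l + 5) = l^2 + 7*l + 10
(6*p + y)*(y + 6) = 6*p*y + 36*p + y^2 + 6*y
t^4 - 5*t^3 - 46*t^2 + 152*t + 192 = (t - 8)*(t - 4)*(t + 1)*(t + 6)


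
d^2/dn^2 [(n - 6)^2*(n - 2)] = 6*n - 28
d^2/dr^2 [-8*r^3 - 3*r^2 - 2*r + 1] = -48*r - 6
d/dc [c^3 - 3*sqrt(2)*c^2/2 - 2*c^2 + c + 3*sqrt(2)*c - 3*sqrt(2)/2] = 3*c^2 - 3*sqrt(2)*c - 4*c + 1 + 3*sqrt(2)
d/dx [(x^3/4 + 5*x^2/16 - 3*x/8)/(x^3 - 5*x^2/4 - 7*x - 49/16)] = 2*(-80*x^4 - 352*x^3 - 634*x^2 - 245*x + 147)/(256*x^6 - 640*x^5 - 3184*x^4 + 2912*x^3 + 14504*x^2 + 10976*x + 2401)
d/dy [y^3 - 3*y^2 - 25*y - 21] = 3*y^2 - 6*y - 25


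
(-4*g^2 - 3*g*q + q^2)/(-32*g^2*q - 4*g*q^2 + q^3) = (4*g^2 + 3*g*q - q^2)/(q*(32*g^2 + 4*g*q - q^2))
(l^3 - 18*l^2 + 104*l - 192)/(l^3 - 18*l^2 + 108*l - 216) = (l^2 - 12*l + 32)/(l^2 - 12*l + 36)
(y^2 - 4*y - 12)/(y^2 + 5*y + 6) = (y - 6)/(y + 3)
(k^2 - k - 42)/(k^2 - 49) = (k + 6)/(k + 7)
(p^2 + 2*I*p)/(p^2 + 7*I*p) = (p + 2*I)/(p + 7*I)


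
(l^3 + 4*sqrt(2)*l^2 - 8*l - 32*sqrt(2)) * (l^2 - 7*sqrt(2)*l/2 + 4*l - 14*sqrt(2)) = l^5 + sqrt(2)*l^4/2 + 4*l^4 - 36*l^3 + 2*sqrt(2)*l^3 - 144*l^2 - 4*sqrt(2)*l^2 - 16*sqrt(2)*l + 224*l + 896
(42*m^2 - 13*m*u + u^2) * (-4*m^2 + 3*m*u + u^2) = -168*m^4 + 178*m^3*u - m^2*u^2 - 10*m*u^3 + u^4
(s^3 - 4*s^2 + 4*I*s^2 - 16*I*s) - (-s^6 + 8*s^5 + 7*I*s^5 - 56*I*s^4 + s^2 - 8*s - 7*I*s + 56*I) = s^6 - 8*s^5 - 7*I*s^5 + 56*I*s^4 + s^3 - 5*s^2 + 4*I*s^2 + 8*s - 9*I*s - 56*I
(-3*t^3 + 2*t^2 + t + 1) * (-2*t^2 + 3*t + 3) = 6*t^5 - 13*t^4 - 5*t^3 + 7*t^2 + 6*t + 3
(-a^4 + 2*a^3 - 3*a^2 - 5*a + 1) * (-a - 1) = a^5 - a^4 + a^3 + 8*a^2 + 4*a - 1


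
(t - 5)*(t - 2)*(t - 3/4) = t^3 - 31*t^2/4 + 61*t/4 - 15/2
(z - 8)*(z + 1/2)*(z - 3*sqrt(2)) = z^3 - 15*z^2/2 - 3*sqrt(2)*z^2 - 4*z + 45*sqrt(2)*z/2 + 12*sqrt(2)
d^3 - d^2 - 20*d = d*(d - 5)*(d + 4)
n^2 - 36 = (n - 6)*(n + 6)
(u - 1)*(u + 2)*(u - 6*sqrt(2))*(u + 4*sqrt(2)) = u^4 - 2*sqrt(2)*u^3 + u^3 - 50*u^2 - 2*sqrt(2)*u^2 - 48*u + 4*sqrt(2)*u + 96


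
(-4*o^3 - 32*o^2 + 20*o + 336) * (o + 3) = -4*o^4 - 44*o^3 - 76*o^2 + 396*o + 1008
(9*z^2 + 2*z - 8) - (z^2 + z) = 8*z^2 + z - 8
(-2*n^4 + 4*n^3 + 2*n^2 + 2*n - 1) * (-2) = 4*n^4 - 8*n^3 - 4*n^2 - 4*n + 2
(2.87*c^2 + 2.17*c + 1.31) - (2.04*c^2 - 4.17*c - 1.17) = 0.83*c^2 + 6.34*c + 2.48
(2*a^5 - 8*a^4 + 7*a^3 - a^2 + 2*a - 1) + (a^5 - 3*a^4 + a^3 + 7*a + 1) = 3*a^5 - 11*a^4 + 8*a^3 - a^2 + 9*a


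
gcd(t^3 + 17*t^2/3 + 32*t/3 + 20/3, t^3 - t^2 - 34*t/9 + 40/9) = t + 2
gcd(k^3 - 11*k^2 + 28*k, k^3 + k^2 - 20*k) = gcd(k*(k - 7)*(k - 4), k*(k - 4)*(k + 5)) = k^2 - 4*k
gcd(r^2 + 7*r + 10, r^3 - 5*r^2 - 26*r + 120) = r + 5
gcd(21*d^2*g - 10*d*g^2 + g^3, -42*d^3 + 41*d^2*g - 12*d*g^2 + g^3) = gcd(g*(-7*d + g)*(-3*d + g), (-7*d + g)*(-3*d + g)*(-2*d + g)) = 21*d^2 - 10*d*g + g^2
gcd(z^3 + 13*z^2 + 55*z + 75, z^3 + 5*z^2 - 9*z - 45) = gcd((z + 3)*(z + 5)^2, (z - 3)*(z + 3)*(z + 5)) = z^2 + 8*z + 15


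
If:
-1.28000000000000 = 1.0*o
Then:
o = -1.28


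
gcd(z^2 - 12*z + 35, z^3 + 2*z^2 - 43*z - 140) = z - 7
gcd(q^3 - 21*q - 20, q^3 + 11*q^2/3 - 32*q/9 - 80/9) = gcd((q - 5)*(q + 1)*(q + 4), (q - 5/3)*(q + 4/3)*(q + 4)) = q + 4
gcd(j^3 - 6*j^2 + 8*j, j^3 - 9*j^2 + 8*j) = j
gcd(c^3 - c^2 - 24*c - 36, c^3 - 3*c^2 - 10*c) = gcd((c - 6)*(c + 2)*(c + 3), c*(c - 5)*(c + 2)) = c + 2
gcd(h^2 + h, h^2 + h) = h^2 + h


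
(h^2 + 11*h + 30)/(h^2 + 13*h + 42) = (h + 5)/(h + 7)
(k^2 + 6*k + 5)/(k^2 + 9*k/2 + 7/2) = 2*(k + 5)/(2*k + 7)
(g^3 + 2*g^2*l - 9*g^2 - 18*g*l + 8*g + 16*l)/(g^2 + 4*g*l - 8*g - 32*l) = (g^2 + 2*g*l - g - 2*l)/(g + 4*l)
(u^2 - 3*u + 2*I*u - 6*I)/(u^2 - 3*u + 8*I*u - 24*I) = (u + 2*I)/(u + 8*I)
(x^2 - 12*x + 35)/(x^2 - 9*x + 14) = (x - 5)/(x - 2)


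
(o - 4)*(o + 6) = o^2 + 2*o - 24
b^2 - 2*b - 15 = (b - 5)*(b + 3)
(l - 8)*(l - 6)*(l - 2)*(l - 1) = l^4 - 17*l^3 + 92*l^2 - 172*l + 96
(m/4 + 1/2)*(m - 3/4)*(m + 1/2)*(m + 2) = m^4/4 + 15*m^3/16 + 21*m^2/32 - 5*m/8 - 3/8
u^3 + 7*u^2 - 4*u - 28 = (u - 2)*(u + 2)*(u + 7)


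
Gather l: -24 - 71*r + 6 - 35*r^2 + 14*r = -35*r^2 - 57*r - 18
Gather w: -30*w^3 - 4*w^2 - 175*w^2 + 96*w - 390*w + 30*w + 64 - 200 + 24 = -30*w^3 - 179*w^2 - 264*w - 112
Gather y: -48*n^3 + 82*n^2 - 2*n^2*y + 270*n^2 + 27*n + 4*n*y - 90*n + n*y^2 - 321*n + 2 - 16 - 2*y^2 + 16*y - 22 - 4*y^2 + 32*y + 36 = -48*n^3 + 352*n^2 - 384*n + y^2*(n - 6) + y*(-2*n^2 + 4*n + 48)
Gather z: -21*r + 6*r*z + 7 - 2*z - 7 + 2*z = 6*r*z - 21*r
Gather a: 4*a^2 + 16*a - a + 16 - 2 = 4*a^2 + 15*a + 14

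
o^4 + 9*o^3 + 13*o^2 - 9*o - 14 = (o - 1)*(o + 1)*(o + 2)*(o + 7)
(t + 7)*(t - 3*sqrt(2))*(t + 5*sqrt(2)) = t^3 + 2*sqrt(2)*t^2 + 7*t^2 - 30*t + 14*sqrt(2)*t - 210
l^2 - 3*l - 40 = (l - 8)*(l + 5)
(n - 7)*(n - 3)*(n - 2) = n^3 - 12*n^2 + 41*n - 42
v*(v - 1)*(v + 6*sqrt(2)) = v^3 - v^2 + 6*sqrt(2)*v^2 - 6*sqrt(2)*v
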